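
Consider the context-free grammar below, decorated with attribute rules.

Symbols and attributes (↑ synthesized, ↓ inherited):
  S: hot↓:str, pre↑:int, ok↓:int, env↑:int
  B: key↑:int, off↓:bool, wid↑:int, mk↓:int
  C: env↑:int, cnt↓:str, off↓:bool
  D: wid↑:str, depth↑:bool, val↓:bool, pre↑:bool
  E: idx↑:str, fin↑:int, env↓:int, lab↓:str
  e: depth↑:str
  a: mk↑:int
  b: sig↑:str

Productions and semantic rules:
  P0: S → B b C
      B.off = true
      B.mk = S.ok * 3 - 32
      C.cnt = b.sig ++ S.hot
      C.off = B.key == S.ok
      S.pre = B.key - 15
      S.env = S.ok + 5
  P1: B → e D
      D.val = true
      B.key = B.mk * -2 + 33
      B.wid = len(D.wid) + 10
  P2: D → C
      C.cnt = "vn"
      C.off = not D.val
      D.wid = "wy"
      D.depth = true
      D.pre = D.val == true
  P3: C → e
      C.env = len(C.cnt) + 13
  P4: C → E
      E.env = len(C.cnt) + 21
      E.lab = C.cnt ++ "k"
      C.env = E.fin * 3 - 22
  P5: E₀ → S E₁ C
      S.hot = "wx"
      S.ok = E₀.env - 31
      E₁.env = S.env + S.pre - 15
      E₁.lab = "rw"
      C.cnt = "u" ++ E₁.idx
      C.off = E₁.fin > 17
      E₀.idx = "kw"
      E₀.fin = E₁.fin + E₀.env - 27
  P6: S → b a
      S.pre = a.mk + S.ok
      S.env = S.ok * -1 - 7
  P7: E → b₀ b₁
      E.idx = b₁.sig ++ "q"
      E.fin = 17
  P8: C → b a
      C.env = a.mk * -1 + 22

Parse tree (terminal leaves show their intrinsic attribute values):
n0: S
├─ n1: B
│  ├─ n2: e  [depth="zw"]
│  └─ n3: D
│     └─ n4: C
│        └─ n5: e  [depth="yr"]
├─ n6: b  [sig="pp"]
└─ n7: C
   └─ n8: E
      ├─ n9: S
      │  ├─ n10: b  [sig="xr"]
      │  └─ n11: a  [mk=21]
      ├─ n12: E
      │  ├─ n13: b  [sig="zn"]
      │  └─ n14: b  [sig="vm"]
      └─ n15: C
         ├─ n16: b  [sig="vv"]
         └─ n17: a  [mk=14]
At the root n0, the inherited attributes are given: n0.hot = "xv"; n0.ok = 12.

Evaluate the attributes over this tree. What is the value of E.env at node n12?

-1

1. n0.hot = "xv"  [given at root]
2. n0.ok = 12  [given at root]
3. n1.off = true  [true]
4. n1.mk = 4  [S.ok * 3 - 32]
5. n2.depth = "zw"  [terminal]
6. n3.val = true  [true]
7. n4.cnt = "vn"  ["vn"]
8. n4.off = false  [not D.val]
9. n5.depth = "yr"  [terminal]
10. n4.env = 15  [len(C.cnt) + 13]
11. n3.wid = "wy"  ["wy"]
12. n3.depth = true  [true]
13. n3.pre = true  [D.val == true]
14. n1.key = 25  [B.mk * -2 + 33]
15. n1.wid = 12  [len(D.wid) + 10]
16. n6.sig = "pp"  [terminal]
17. n7.cnt = "ppxv"  [b.sig ++ S.hot]
18. n7.off = false  [B.key == S.ok]
19. n8.env = 25  [len(C.cnt) + 21]
20. n8.lab = "ppxvk"  [C.cnt ++ "k"]
21. n9.hot = "wx"  ["wx"]
22. n9.ok = -6  [E₀.env - 31]
23. n10.sig = "xr"  [terminal]
24. n11.mk = 21  [terminal]
25. n9.pre = 15  [a.mk + S.ok]
26. n9.env = -1  [S.ok * -1 - 7]
27. n12.env = -1  [S.env + S.pre - 15]
28. n12.lab = "rw"  ["rw"]
29. n13.sig = "zn"  [terminal]
30. n14.sig = "vm"  [terminal]
31. n12.idx = "vmq"  [b₁.sig ++ "q"]
32. n12.fin = 17  [17]
33. n15.cnt = "uvmq"  ["u" ++ E₁.idx]
34. n15.off = false  [E₁.fin > 17]
35. n16.sig = "vv"  [terminal]
36. n17.mk = 14  [terminal]
37. n15.env = 8  [a.mk * -1 + 22]
38. n8.idx = "kw"  ["kw"]
39. n8.fin = 15  [E₁.fin + E₀.env - 27]
40. n7.env = 23  [E.fin * 3 - 22]
41. n0.pre = 10  [B.key - 15]
42. n0.env = 17  [S.ok + 5]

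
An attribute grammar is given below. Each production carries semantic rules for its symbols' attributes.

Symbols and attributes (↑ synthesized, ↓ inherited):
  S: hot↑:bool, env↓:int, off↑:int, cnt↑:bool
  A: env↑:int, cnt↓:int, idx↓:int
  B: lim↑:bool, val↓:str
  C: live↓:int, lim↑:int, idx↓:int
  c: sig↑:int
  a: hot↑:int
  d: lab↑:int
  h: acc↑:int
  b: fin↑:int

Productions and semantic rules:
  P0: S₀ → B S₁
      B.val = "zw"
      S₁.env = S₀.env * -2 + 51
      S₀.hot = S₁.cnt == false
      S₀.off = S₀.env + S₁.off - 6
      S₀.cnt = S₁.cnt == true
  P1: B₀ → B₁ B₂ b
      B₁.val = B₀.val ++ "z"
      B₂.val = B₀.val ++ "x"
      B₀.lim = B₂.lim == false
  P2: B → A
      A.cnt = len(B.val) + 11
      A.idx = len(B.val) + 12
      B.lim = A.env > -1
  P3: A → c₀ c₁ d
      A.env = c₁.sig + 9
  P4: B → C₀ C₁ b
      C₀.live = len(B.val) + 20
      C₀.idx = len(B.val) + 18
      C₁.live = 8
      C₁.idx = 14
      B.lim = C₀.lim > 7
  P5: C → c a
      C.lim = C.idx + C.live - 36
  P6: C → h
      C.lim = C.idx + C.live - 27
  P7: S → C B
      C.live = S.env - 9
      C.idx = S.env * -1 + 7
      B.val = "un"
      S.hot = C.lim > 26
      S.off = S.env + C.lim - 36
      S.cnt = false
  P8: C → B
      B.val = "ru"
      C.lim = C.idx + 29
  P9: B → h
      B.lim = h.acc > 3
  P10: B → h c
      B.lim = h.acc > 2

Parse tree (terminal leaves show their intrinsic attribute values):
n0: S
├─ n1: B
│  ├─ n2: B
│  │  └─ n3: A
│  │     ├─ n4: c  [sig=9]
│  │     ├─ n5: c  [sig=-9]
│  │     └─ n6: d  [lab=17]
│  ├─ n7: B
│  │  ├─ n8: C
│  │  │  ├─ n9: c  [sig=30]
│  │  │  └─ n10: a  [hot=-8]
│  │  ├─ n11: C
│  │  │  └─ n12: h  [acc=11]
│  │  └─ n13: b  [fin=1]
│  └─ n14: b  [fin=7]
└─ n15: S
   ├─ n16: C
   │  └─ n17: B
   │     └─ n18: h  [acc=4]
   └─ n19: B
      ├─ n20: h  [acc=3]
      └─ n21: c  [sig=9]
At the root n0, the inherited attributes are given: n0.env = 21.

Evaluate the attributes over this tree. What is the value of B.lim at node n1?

false

1. n0.env = 21  [given at root]
2. n1.val = "zw"  ["zw"]
3. n2.val = "zwz"  [B₀.val ++ "z"]
4. n3.cnt = 14  [len(B.val) + 11]
5. n3.idx = 15  [len(B.val) + 12]
6. n4.sig = 9  [terminal]
7. n5.sig = -9  [terminal]
8. n6.lab = 17  [terminal]
9. n3.env = 0  [c₁.sig + 9]
10. n2.lim = true  [A.env > -1]
11. n7.val = "zwx"  [B₀.val ++ "x"]
12. n8.live = 23  [len(B.val) + 20]
13. n8.idx = 21  [len(B.val) + 18]
14. n9.sig = 30  [terminal]
15. n10.hot = -8  [terminal]
16. n8.lim = 8  [C.idx + C.live - 36]
17. n11.live = 8  [8]
18. n11.idx = 14  [14]
19. n12.acc = 11  [terminal]
20. n11.lim = -5  [C.idx + C.live - 27]
21. n13.fin = 1  [terminal]
22. n7.lim = true  [C₀.lim > 7]
23. n14.fin = 7  [terminal]
24. n1.lim = false  [B₂.lim == false]
25. n15.env = 9  [S₀.env * -2 + 51]
26. n16.live = 0  [S.env - 9]
27. n16.idx = -2  [S.env * -1 + 7]
28. n17.val = "ru"  ["ru"]
29. n18.acc = 4  [terminal]
30. n17.lim = true  [h.acc > 3]
31. n16.lim = 27  [C.idx + 29]
32. n19.val = "un"  ["un"]
33. n20.acc = 3  [terminal]
34. n21.sig = 9  [terminal]
35. n19.lim = true  [h.acc > 2]
36. n15.hot = true  [C.lim > 26]
37. n15.off = 0  [S.env + C.lim - 36]
38. n15.cnt = false  [false]
39. n0.hot = true  [S₁.cnt == false]
40. n0.off = 15  [S₀.env + S₁.off - 6]
41. n0.cnt = false  [S₁.cnt == true]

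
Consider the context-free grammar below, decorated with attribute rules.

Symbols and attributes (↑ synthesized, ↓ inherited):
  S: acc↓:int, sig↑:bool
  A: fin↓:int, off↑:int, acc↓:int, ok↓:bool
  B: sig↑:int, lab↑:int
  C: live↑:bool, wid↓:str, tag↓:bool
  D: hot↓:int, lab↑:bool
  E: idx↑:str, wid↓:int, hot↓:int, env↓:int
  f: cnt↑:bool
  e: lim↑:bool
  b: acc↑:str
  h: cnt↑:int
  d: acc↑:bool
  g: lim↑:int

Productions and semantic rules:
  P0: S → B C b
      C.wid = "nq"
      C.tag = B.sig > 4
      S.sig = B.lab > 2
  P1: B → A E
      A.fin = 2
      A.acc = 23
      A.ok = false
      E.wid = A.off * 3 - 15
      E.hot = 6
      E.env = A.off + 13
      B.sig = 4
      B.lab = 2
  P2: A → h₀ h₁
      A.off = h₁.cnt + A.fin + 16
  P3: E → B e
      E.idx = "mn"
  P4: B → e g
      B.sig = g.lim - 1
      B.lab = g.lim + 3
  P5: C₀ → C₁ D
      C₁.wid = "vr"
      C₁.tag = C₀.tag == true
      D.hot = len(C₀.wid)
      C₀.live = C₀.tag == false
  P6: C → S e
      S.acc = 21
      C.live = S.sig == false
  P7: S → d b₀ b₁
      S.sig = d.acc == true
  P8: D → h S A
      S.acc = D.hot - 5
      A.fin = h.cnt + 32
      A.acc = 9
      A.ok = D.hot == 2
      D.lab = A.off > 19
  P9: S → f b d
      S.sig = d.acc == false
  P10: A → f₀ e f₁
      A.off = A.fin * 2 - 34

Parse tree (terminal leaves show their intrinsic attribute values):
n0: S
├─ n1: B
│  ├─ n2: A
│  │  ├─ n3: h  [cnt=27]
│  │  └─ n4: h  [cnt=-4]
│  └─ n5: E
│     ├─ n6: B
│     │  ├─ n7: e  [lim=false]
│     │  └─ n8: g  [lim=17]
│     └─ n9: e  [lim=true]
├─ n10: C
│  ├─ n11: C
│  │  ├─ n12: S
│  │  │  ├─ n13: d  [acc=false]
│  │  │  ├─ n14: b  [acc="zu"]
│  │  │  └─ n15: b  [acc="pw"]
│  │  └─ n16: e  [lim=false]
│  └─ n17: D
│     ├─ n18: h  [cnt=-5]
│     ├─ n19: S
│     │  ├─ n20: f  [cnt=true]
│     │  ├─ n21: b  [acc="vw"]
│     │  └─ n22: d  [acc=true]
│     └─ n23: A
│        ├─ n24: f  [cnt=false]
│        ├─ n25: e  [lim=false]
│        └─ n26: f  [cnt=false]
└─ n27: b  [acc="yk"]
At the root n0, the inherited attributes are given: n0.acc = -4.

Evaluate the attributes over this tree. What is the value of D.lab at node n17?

true

1. n0.acc = -4  [given at root]
2. n2.fin = 2  [2]
3. n2.acc = 23  [23]
4. n2.ok = false  [false]
5. n3.cnt = 27  [terminal]
6. n4.cnt = -4  [terminal]
7. n2.off = 14  [h₁.cnt + A.fin + 16]
8. n5.wid = 27  [A.off * 3 - 15]
9. n5.hot = 6  [6]
10. n5.env = 27  [A.off + 13]
11. n7.lim = false  [terminal]
12. n8.lim = 17  [terminal]
13. n6.sig = 16  [g.lim - 1]
14. n6.lab = 20  [g.lim + 3]
15. n9.lim = true  [terminal]
16. n5.idx = "mn"  ["mn"]
17. n1.sig = 4  [4]
18. n1.lab = 2  [2]
19. n10.wid = "nq"  ["nq"]
20. n10.tag = false  [B.sig > 4]
21. n11.wid = "vr"  ["vr"]
22. n11.tag = false  [C₀.tag == true]
23. n12.acc = 21  [21]
24. n13.acc = false  [terminal]
25. n14.acc = "zu"  [terminal]
26. n15.acc = "pw"  [terminal]
27. n12.sig = false  [d.acc == true]
28. n16.lim = false  [terminal]
29. n11.live = true  [S.sig == false]
30. n17.hot = 2  [len(C₀.wid)]
31. n18.cnt = -5  [terminal]
32. n19.acc = -3  [D.hot - 5]
33. n20.cnt = true  [terminal]
34. n21.acc = "vw"  [terminal]
35. n22.acc = true  [terminal]
36. n19.sig = false  [d.acc == false]
37. n23.fin = 27  [h.cnt + 32]
38. n23.acc = 9  [9]
39. n23.ok = true  [D.hot == 2]
40. n24.cnt = false  [terminal]
41. n25.lim = false  [terminal]
42. n26.cnt = false  [terminal]
43. n23.off = 20  [A.fin * 2 - 34]
44. n17.lab = true  [A.off > 19]
45. n10.live = true  [C₀.tag == false]
46. n27.acc = "yk"  [terminal]
47. n0.sig = false  [B.lab > 2]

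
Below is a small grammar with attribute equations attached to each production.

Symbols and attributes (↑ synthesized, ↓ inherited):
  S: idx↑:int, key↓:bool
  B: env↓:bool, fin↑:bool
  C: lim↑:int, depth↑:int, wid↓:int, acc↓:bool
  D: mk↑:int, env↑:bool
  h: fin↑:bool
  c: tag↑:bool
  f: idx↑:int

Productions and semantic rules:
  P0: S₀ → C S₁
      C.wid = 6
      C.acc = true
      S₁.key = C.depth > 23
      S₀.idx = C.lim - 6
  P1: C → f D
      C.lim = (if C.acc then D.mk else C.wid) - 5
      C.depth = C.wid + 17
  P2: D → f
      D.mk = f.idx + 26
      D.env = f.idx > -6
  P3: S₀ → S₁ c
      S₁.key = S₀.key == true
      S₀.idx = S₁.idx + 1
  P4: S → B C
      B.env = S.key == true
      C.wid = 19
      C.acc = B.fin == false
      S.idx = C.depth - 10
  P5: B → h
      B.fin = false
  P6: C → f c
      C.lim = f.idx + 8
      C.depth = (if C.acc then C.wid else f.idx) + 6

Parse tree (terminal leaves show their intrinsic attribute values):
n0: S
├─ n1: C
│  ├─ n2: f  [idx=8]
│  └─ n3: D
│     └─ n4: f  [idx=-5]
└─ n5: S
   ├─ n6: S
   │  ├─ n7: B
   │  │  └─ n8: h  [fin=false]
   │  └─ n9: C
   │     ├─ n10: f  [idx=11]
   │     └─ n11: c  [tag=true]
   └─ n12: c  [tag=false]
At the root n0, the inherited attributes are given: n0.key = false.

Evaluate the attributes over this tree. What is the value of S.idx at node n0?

10

1. n0.key = false  [given at root]
2. n1.wid = 6  [6]
3. n1.acc = true  [true]
4. n2.idx = 8  [terminal]
5. n4.idx = -5  [terminal]
6. n3.mk = 21  [f.idx + 26]
7. n3.env = true  [f.idx > -6]
8. n1.lim = 16  [(if C.acc then D.mk else C.wid) - 5]
9. n1.depth = 23  [C.wid + 17]
10. n5.key = false  [C.depth > 23]
11. n6.key = false  [S₀.key == true]
12. n7.env = false  [S.key == true]
13. n8.fin = false  [terminal]
14. n7.fin = false  [false]
15. n9.wid = 19  [19]
16. n9.acc = true  [B.fin == false]
17. n10.idx = 11  [terminal]
18. n11.tag = true  [terminal]
19. n9.lim = 19  [f.idx + 8]
20. n9.depth = 25  [(if C.acc then C.wid else f.idx) + 6]
21. n6.idx = 15  [C.depth - 10]
22. n12.tag = false  [terminal]
23. n5.idx = 16  [S₁.idx + 1]
24. n0.idx = 10  [C.lim - 6]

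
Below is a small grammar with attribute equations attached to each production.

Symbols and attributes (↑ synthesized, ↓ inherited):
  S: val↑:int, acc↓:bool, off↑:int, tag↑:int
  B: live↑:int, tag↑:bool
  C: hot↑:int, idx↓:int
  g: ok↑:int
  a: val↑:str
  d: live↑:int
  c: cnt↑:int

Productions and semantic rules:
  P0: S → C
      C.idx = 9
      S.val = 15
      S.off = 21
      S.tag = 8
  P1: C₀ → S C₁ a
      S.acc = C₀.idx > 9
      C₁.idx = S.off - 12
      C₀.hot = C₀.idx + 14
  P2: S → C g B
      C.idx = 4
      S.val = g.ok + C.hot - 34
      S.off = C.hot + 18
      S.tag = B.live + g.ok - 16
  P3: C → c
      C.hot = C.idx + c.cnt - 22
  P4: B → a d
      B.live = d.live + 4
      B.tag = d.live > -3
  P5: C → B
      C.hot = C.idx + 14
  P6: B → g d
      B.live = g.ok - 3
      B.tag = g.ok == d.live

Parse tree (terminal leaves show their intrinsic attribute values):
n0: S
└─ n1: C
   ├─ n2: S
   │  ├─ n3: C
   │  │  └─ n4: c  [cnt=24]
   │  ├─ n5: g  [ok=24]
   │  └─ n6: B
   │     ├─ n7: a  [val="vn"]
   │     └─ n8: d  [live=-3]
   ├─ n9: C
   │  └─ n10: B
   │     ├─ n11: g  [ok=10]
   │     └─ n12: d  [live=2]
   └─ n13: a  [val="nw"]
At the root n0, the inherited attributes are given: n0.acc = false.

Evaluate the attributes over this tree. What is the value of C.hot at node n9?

1. n0.acc = false  [given at root]
2. n1.idx = 9  [9]
3. n2.acc = false  [C₀.idx > 9]
4. n3.idx = 4  [4]
5. n4.cnt = 24  [terminal]
6. n3.hot = 6  [C.idx + c.cnt - 22]
7. n5.ok = 24  [terminal]
8. n7.val = "vn"  [terminal]
9. n8.live = -3  [terminal]
10. n6.live = 1  [d.live + 4]
11. n6.tag = false  [d.live > -3]
12. n2.val = -4  [g.ok + C.hot - 34]
13. n2.off = 24  [C.hot + 18]
14. n2.tag = 9  [B.live + g.ok - 16]
15. n9.idx = 12  [S.off - 12]
16. n11.ok = 10  [terminal]
17. n12.live = 2  [terminal]
18. n10.live = 7  [g.ok - 3]
19. n10.tag = false  [g.ok == d.live]
20. n9.hot = 26  [C.idx + 14]
21. n13.val = "nw"  [terminal]
22. n1.hot = 23  [C₀.idx + 14]
23. n0.val = 15  [15]
24. n0.off = 21  [21]
25. n0.tag = 8  [8]

26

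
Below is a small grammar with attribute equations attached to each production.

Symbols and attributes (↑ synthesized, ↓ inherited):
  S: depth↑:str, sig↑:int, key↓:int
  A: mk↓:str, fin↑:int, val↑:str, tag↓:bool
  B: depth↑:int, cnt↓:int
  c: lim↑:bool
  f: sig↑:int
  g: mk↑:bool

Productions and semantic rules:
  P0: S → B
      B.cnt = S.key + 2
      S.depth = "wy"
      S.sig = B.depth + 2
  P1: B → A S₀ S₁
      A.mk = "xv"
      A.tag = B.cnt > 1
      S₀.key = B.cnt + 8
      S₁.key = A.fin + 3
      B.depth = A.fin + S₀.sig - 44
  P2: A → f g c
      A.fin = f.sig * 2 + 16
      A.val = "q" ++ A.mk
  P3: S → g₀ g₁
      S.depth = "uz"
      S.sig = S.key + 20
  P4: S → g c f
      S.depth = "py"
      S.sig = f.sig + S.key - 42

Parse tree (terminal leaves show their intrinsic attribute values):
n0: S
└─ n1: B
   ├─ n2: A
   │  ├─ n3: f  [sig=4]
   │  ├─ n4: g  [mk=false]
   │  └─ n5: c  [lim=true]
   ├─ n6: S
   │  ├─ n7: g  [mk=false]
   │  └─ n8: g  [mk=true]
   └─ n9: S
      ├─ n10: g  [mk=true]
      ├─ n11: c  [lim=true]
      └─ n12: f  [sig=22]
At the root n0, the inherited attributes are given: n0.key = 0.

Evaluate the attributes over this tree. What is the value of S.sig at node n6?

1. n0.key = 0  [given at root]
2. n1.cnt = 2  [S.key + 2]
3. n2.mk = "xv"  ["xv"]
4. n2.tag = true  [B.cnt > 1]
5. n3.sig = 4  [terminal]
6. n4.mk = false  [terminal]
7. n5.lim = true  [terminal]
8. n2.fin = 24  [f.sig * 2 + 16]
9. n2.val = "qxv"  ["q" ++ A.mk]
10. n6.key = 10  [B.cnt + 8]
11. n7.mk = false  [terminal]
12. n8.mk = true  [terminal]
13. n6.depth = "uz"  ["uz"]
14. n6.sig = 30  [S.key + 20]
15. n9.key = 27  [A.fin + 3]
16. n10.mk = true  [terminal]
17. n11.lim = true  [terminal]
18. n12.sig = 22  [terminal]
19. n9.depth = "py"  ["py"]
20. n9.sig = 7  [f.sig + S.key - 42]
21. n1.depth = 10  [A.fin + S₀.sig - 44]
22. n0.depth = "wy"  ["wy"]
23. n0.sig = 12  [B.depth + 2]

30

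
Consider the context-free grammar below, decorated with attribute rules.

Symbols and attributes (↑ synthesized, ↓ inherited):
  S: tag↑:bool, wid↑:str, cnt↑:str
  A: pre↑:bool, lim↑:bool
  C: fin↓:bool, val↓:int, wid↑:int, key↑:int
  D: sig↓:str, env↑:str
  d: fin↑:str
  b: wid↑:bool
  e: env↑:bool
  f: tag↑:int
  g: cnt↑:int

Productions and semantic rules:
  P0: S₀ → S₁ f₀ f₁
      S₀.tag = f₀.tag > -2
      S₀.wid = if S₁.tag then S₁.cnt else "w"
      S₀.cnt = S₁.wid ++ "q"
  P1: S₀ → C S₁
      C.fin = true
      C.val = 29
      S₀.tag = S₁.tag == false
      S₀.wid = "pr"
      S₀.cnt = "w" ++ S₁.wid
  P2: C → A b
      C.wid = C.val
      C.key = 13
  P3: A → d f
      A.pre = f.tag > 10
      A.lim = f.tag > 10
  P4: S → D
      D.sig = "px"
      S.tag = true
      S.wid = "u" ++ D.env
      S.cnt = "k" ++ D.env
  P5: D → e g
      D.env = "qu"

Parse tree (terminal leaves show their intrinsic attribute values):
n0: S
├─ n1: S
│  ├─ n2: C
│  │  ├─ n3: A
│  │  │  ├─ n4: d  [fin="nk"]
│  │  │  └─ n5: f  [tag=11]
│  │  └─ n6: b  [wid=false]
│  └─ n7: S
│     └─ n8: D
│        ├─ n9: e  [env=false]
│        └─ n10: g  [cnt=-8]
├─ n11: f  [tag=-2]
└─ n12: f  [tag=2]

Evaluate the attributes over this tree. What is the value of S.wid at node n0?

1. n2.fin = true  [true]
2. n2.val = 29  [29]
3. n4.fin = "nk"  [terminal]
4. n5.tag = 11  [terminal]
5. n3.pre = true  [f.tag > 10]
6. n3.lim = true  [f.tag > 10]
7. n6.wid = false  [terminal]
8. n2.wid = 29  [C.val]
9. n2.key = 13  [13]
10. n8.sig = "px"  ["px"]
11. n9.env = false  [terminal]
12. n10.cnt = -8  [terminal]
13. n8.env = "qu"  ["qu"]
14. n7.tag = true  [true]
15. n7.wid = "uqu"  ["u" ++ D.env]
16. n7.cnt = "kqu"  ["k" ++ D.env]
17. n1.tag = false  [S₁.tag == false]
18. n1.wid = "pr"  ["pr"]
19. n1.cnt = "wuqu"  ["w" ++ S₁.wid]
20. n11.tag = -2  [terminal]
21. n12.tag = 2  [terminal]
22. n0.tag = false  [f₀.tag > -2]
23. n0.wid = "w"  [if S₁.tag then S₁.cnt else "w"]
24. n0.cnt = "prq"  [S₁.wid ++ "q"]

"w"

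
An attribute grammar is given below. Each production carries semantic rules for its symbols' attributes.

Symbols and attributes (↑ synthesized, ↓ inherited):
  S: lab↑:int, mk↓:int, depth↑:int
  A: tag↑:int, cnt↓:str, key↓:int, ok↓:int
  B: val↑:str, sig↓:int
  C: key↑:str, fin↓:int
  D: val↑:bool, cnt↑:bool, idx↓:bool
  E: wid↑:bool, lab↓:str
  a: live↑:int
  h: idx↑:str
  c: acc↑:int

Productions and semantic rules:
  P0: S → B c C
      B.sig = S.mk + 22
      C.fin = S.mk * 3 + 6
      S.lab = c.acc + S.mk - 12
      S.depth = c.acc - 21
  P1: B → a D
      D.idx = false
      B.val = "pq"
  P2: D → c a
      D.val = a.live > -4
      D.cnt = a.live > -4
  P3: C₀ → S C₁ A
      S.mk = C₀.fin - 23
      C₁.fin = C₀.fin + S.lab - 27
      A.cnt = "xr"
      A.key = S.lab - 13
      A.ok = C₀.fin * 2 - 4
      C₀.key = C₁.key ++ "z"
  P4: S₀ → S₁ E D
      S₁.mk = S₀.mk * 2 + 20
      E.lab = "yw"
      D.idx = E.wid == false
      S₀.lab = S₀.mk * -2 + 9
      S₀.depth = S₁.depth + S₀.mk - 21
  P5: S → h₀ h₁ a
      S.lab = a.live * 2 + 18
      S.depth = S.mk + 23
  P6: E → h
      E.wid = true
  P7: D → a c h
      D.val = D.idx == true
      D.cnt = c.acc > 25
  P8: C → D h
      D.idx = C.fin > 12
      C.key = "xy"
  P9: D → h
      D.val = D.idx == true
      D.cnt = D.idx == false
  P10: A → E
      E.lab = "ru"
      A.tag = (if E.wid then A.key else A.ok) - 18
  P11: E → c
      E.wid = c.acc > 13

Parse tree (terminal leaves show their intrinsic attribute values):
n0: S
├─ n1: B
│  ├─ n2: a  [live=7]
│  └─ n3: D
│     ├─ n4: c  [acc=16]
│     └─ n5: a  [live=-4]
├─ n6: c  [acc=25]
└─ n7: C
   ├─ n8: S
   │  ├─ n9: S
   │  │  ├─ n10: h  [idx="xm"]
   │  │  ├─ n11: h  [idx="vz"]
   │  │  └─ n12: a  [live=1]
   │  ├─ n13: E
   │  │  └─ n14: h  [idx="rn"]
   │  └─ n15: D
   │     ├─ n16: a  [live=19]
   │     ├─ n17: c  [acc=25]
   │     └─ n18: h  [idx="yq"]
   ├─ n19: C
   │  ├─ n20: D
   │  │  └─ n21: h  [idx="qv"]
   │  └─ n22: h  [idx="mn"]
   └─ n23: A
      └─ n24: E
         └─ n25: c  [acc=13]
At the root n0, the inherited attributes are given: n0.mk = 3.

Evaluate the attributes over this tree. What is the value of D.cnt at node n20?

1. n0.mk = 3  [given at root]
2. n1.sig = 25  [S.mk + 22]
3. n2.live = 7  [terminal]
4. n3.idx = false  [false]
5. n4.acc = 16  [terminal]
6. n5.live = -4  [terminal]
7. n3.val = false  [a.live > -4]
8. n3.cnt = false  [a.live > -4]
9. n1.val = "pq"  ["pq"]
10. n6.acc = 25  [terminal]
11. n7.fin = 15  [S.mk * 3 + 6]
12. n8.mk = -8  [C₀.fin - 23]
13. n9.mk = 4  [S₀.mk * 2 + 20]
14. n10.idx = "xm"  [terminal]
15. n11.idx = "vz"  [terminal]
16. n12.live = 1  [terminal]
17. n9.lab = 20  [a.live * 2 + 18]
18. n9.depth = 27  [S.mk + 23]
19. n13.lab = "yw"  ["yw"]
20. n14.idx = "rn"  [terminal]
21. n13.wid = true  [true]
22. n15.idx = false  [E.wid == false]
23. n16.live = 19  [terminal]
24. n17.acc = 25  [terminal]
25. n18.idx = "yq"  [terminal]
26. n15.val = false  [D.idx == true]
27. n15.cnt = false  [c.acc > 25]
28. n8.lab = 25  [S₀.mk * -2 + 9]
29. n8.depth = -2  [S₁.depth + S₀.mk - 21]
30. n19.fin = 13  [C₀.fin + S.lab - 27]
31. n20.idx = true  [C.fin > 12]
32. n21.idx = "qv"  [terminal]
33. n20.val = true  [D.idx == true]
34. n20.cnt = false  [D.idx == false]
35. n22.idx = "mn"  [terminal]
36. n19.key = "xy"  ["xy"]
37. n23.cnt = "xr"  ["xr"]
38. n23.key = 12  [S.lab - 13]
39. n23.ok = 26  [C₀.fin * 2 - 4]
40. n24.lab = "ru"  ["ru"]
41. n25.acc = 13  [terminal]
42. n24.wid = false  [c.acc > 13]
43. n23.tag = 8  [(if E.wid then A.key else A.ok) - 18]
44. n7.key = "xyz"  [C₁.key ++ "z"]
45. n0.lab = 16  [c.acc + S.mk - 12]
46. n0.depth = 4  [c.acc - 21]

false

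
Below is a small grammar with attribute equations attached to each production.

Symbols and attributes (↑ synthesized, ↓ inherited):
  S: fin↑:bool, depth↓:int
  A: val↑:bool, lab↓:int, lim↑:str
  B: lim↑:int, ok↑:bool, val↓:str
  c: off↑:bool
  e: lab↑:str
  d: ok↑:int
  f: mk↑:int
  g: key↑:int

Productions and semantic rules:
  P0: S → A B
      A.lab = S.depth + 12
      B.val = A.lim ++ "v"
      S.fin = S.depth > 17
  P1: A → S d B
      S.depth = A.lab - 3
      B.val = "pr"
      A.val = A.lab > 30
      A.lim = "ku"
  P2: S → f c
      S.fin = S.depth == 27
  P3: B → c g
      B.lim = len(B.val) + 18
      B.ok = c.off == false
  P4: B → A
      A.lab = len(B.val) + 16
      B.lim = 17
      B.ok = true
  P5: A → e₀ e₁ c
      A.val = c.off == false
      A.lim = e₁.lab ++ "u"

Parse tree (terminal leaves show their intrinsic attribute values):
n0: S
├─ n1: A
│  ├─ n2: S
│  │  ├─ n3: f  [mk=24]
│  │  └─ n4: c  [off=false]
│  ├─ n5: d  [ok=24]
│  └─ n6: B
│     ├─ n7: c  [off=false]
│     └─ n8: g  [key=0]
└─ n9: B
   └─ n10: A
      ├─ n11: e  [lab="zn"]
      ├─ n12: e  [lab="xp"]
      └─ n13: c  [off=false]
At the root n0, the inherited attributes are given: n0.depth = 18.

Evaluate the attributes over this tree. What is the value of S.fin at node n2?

true

1. n0.depth = 18  [given at root]
2. n1.lab = 30  [S.depth + 12]
3. n2.depth = 27  [A.lab - 3]
4. n3.mk = 24  [terminal]
5. n4.off = false  [terminal]
6. n2.fin = true  [S.depth == 27]
7. n5.ok = 24  [terminal]
8. n6.val = "pr"  ["pr"]
9. n7.off = false  [terminal]
10. n8.key = 0  [terminal]
11. n6.lim = 20  [len(B.val) + 18]
12. n6.ok = true  [c.off == false]
13. n1.val = false  [A.lab > 30]
14. n1.lim = "ku"  ["ku"]
15. n9.val = "kuv"  [A.lim ++ "v"]
16. n10.lab = 19  [len(B.val) + 16]
17. n11.lab = "zn"  [terminal]
18. n12.lab = "xp"  [terminal]
19. n13.off = false  [terminal]
20. n10.val = true  [c.off == false]
21. n10.lim = "xpu"  [e₁.lab ++ "u"]
22. n9.lim = 17  [17]
23. n9.ok = true  [true]
24. n0.fin = true  [S.depth > 17]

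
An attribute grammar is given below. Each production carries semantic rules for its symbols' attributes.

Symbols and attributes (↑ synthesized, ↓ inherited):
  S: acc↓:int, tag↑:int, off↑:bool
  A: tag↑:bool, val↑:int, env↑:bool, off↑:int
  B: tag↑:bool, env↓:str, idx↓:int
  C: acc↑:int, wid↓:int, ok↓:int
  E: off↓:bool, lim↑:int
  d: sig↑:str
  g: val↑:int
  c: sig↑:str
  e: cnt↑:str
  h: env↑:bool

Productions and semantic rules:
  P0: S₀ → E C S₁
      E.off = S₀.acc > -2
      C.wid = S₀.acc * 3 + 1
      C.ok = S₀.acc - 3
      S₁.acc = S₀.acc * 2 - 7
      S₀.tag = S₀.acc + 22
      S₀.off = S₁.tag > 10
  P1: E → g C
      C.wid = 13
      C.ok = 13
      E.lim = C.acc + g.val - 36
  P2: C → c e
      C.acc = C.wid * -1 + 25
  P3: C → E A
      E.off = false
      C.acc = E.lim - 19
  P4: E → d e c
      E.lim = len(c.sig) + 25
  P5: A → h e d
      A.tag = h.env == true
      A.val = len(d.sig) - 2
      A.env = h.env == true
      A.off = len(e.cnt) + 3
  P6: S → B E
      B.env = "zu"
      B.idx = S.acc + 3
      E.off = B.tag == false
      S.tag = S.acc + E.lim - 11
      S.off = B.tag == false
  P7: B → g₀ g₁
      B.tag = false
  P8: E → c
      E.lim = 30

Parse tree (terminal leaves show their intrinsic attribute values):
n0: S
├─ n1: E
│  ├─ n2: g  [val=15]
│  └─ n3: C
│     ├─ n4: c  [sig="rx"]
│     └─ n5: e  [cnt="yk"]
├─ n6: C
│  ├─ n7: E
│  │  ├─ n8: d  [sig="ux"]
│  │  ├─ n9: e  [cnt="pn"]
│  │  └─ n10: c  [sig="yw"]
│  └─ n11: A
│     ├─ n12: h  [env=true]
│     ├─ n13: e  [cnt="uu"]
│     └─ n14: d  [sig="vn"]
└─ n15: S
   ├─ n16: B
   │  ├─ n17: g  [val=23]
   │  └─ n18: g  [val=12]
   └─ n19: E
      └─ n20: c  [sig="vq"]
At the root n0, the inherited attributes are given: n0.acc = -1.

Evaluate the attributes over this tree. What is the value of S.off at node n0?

false

1. n0.acc = -1  [given at root]
2. n1.off = true  [S₀.acc > -2]
3. n2.val = 15  [terminal]
4. n3.wid = 13  [13]
5. n3.ok = 13  [13]
6. n4.sig = "rx"  [terminal]
7. n5.cnt = "yk"  [terminal]
8. n3.acc = 12  [C.wid * -1 + 25]
9. n1.lim = -9  [C.acc + g.val - 36]
10. n6.wid = -2  [S₀.acc * 3 + 1]
11. n6.ok = -4  [S₀.acc - 3]
12. n7.off = false  [false]
13. n8.sig = "ux"  [terminal]
14. n9.cnt = "pn"  [terminal]
15. n10.sig = "yw"  [terminal]
16. n7.lim = 27  [len(c.sig) + 25]
17. n12.env = true  [terminal]
18. n13.cnt = "uu"  [terminal]
19. n14.sig = "vn"  [terminal]
20. n11.tag = true  [h.env == true]
21. n11.val = 0  [len(d.sig) - 2]
22. n11.env = true  [h.env == true]
23. n11.off = 5  [len(e.cnt) + 3]
24. n6.acc = 8  [E.lim - 19]
25. n15.acc = -9  [S₀.acc * 2 - 7]
26. n16.env = "zu"  ["zu"]
27. n16.idx = -6  [S.acc + 3]
28. n17.val = 23  [terminal]
29. n18.val = 12  [terminal]
30. n16.tag = false  [false]
31. n19.off = true  [B.tag == false]
32. n20.sig = "vq"  [terminal]
33. n19.lim = 30  [30]
34. n15.tag = 10  [S.acc + E.lim - 11]
35. n15.off = true  [B.tag == false]
36. n0.tag = 21  [S₀.acc + 22]
37. n0.off = false  [S₁.tag > 10]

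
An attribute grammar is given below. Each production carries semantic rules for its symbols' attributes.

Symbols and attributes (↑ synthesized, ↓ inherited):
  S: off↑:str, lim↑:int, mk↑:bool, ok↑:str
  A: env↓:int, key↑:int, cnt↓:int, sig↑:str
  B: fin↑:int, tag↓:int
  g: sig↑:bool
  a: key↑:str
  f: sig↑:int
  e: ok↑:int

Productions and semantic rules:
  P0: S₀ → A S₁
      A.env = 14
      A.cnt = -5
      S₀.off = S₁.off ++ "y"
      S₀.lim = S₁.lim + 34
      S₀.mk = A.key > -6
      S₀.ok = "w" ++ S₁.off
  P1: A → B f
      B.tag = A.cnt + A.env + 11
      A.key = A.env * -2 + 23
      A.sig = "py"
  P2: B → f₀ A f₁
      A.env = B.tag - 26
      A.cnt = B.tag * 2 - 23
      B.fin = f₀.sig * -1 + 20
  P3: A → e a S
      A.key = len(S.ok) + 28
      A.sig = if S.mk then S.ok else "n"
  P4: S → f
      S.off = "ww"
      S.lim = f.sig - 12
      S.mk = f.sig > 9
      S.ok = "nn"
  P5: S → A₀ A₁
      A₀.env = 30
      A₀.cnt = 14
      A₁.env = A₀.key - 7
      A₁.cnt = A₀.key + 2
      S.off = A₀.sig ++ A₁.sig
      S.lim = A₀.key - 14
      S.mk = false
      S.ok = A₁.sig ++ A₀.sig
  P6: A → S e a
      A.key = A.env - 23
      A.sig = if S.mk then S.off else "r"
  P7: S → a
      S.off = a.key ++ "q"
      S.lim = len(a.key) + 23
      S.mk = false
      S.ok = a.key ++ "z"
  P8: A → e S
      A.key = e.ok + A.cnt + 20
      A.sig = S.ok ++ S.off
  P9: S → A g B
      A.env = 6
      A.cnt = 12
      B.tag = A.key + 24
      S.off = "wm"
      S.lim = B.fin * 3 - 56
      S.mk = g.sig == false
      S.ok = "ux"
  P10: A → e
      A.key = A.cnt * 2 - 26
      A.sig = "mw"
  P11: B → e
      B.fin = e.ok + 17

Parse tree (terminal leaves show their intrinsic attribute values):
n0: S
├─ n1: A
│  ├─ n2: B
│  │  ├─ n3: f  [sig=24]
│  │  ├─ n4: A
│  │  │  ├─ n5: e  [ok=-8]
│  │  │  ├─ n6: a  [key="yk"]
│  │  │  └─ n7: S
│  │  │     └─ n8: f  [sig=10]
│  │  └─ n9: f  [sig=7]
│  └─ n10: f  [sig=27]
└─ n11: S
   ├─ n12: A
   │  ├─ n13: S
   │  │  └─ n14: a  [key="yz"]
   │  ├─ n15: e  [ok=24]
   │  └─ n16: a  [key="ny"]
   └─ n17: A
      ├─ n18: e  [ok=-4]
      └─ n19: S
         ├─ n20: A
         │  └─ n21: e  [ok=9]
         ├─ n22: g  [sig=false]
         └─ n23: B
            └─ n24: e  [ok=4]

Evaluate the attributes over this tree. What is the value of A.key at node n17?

1. n1.env = 14  [14]
2. n1.cnt = -5  [-5]
3. n2.tag = 20  [A.cnt + A.env + 11]
4. n3.sig = 24  [terminal]
5. n4.env = -6  [B.tag - 26]
6. n4.cnt = 17  [B.tag * 2 - 23]
7. n5.ok = -8  [terminal]
8. n6.key = "yk"  [terminal]
9. n8.sig = 10  [terminal]
10. n7.off = "ww"  ["ww"]
11. n7.lim = -2  [f.sig - 12]
12. n7.mk = true  [f.sig > 9]
13. n7.ok = "nn"  ["nn"]
14. n4.key = 30  [len(S.ok) + 28]
15. n4.sig = "nn"  [if S.mk then S.ok else "n"]
16. n9.sig = 7  [terminal]
17. n2.fin = -4  [f₀.sig * -1 + 20]
18. n10.sig = 27  [terminal]
19. n1.key = -5  [A.env * -2 + 23]
20. n1.sig = "py"  ["py"]
21. n12.env = 30  [30]
22. n12.cnt = 14  [14]
23. n14.key = "yz"  [terminal]
24. n13.off = "yzq"  [a.key ++ "q"]
25. n13.lim = 25  [len(a.key) + 23]
26. n13.mk = false  [false]
27. n13.ok = "yzz"  [a.key ++ "z"]
28. n15.ok = 24  [terminal]
29. n16.key = "ny"  [terminal]
30. n12.key = 7  [A.env - 23]
31. n12.sig = "r"  [if S.mk then S.off else "r"]
32. n17.env = 0  [A₀.key - 7]
33. n17.cnt = 9  [A₀.key + 2]
34. n18.ok = -4  [terminal]
35. n20.env = 6  [6]
36. n20.cnt = 12  [12]
37. n21.ok = 9  [terminal]
38. n20.key = -2  [A.cnt * 2 - 26]
39. n20.sig = "mw"  ["mw"]
40. n22.sig = false  [terminal]
41. n23.tag = 22  [A.key + 24]
42. n24.ok = 4  [terminal]
43. n23.fin = 21  [e.ok + 17]
44. n19.off = "wm"  ["wm"]
45. n19.lim = 7  [B.fin * 3 - 56]
46. n19.mk = true  [g.sig == false]
47. n19.ok = "ux"  ["ux"]
48. n17.key = 25  [e.ok + A.cnt + 20]
49. n17.sig = "uxwm"  [S.ok ++ S.off]
50. n11.off = "ruxwm"  [A₀.sig ++ A₁.sig]
51. n11.lim = -7  [A₀.key - 14]
52. n11.mk = false  [false]
53. n11.ok = "uxwmr"  [A₁.sig ++ A₀.sig]
54. n0.off = "ruxwmy"  [S₁.off ++ "y"]
55. n0.lim = 27  [S₁.lim + 34]
56. n0.mk = true  [A.key > -6]
57. n0.ok = "wruxwm"  ["w" ++ S₁.off]

25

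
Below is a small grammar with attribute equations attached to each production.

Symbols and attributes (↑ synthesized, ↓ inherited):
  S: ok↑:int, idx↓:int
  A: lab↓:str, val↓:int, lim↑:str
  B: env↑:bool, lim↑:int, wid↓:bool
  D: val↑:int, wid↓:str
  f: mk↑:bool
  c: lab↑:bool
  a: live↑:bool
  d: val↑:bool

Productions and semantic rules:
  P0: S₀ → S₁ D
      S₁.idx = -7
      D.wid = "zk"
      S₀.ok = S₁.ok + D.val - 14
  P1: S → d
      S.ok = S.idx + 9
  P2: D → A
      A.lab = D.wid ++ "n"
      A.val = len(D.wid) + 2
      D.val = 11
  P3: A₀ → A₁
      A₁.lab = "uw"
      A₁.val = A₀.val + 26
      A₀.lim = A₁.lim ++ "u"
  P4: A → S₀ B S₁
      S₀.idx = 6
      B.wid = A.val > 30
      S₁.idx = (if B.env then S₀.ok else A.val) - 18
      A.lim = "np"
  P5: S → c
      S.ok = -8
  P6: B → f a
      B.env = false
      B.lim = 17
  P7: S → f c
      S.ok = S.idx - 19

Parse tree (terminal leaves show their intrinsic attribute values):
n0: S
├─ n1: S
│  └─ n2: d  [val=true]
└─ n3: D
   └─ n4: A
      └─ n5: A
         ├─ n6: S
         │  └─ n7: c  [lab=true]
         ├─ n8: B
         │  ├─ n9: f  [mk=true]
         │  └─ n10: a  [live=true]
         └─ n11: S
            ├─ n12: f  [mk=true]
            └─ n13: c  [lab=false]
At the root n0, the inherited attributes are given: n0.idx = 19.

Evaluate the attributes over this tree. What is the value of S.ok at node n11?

1. n0.idx = 19  [given at root]
2. n1.idx = -7  [-7]
3. n2.val = true  [terminal]
4. n1.ok = 2  [S.idx + 9]
5. n3.wid = "zk"  ["zk"]
6. n4.lab = "zkn"  [D.wid ++ "n"]
7. n4.val = 4  [len(D.wid) + 2]
8. n5.lab = "uw"  ["uw"]
9. n5.val = 30  [A₀.val + 26]
10. n6.idx = 6  [6]
11. n7.lab = true  [terminal]
12. n6.ok = -8  [-8]
13. n8.wid = false  [A.val > 30]
14. n9.mk = true  [terminal]
15. n10.live = true  [terminal]
16. n8.env = false  [false]
17. n8.lim = 17  [17]
18. n11.idx = 12  [(if B.env then S₀.ok else A.val) - 18]
19. n12.mk = true  [terminal]
20. n13.lab = false  [terminal]
21. n11.ok = -7  [S.idx - 19]
22. n5.lim = "np"  ["np"]
23. n4.lim = "npu"  [A₁.lim ++ "u"]
24. n3.val = 11  [11]
25. n0.ok = -1  [S₁.ok + D.val - 14]

-7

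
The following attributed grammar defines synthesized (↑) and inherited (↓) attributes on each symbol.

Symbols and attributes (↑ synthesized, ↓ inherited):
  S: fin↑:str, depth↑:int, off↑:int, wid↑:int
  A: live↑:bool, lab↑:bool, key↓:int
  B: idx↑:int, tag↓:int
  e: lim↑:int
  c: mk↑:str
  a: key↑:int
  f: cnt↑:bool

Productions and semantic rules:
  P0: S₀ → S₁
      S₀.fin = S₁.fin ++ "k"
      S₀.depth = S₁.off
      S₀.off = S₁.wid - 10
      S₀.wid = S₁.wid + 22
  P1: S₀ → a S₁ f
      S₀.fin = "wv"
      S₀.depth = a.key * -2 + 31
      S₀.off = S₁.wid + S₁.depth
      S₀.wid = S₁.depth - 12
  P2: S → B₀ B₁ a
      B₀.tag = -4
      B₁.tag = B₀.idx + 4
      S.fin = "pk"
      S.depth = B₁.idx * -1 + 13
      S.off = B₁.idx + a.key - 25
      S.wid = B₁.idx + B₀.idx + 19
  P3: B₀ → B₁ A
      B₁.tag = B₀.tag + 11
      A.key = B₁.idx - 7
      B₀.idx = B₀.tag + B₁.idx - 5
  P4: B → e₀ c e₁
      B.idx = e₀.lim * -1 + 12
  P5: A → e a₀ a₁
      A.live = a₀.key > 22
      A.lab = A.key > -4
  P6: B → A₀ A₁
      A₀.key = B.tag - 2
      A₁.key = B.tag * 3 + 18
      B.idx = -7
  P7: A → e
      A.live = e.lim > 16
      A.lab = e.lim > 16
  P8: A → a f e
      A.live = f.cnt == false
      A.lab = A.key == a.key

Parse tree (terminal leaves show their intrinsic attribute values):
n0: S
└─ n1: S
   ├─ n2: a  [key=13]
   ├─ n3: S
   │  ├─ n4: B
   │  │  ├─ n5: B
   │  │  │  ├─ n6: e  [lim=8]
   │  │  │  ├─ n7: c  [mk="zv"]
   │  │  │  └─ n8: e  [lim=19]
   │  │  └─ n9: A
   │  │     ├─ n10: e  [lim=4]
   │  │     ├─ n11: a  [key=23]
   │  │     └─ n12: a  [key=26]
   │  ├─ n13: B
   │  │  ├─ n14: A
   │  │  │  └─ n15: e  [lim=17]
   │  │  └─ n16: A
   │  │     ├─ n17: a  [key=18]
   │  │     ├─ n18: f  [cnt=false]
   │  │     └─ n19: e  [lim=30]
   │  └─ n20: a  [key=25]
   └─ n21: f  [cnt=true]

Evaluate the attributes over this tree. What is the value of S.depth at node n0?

27

1. n2.key = 13  [terminal]
2. n4.tag = -4  [-4]
3. n5.tag = 7  [B₀.tag + 11]
4. n6.lim = 8  [terminal]
5. n7.mk = "zv"  [terminal]
6. n8.lim = 19  [terminal]
7. n5.idx = 4  [e₀.lim * -1 + 12]
8. n9.key = -3  [B₁.idx - 7]
9. n10.lim = 4  [terminal]
10. n11.key = 23  [terminal]
11. n12.key = 26  [terminal]
12. n9.live = true  [a₀.key > 22]
13. n9.lab = true  [A.key > -4]
14. n4.idx = -5  [B₀.tag + B₁.idx - 5]
15. n13.tag = -1  [B₀.idx + 4]
16. n14.key = -3  [B.tag - 2]
17. n15.lim = 17  [terminal]
18. n14.live = true  [e.lim > 16]
19. n14.lab = true  [e.lim > 16]
20. n16.key = 15  [B.tag * 3 + 18]
21. n17.key = 18  [terminal]
22. n18.cnt = false  [terminal]
23. n19.lim = 30  [terminal]
24. n16.live = true  [f.cnt == false]
25. n16.lab = false  [A.key == a.key]
26. n13.idx = -7  [-7]
27. n20.key = 25  [terminal]
28. n3.fin = "pk"  ["pk"]
29. n3.depth = 20  [B₁.idx * -1 + 13]
30. n3.off = -7  [B₁.idx + a.key - 25]
31. n3.wid = 7  [B₁.idx + B₀.idx + 19]
32. n21.cnt = true  [terminal]
33. n1.fin = "wv"  ["wv"]
34. n1.depth = 5  [a.key * -2 + 31]
35. n1.off = 27  [S₁.wid + S₁.depth]
36. n1.wid = 8  [S₁.depth - 12]
37. n0.fin = "wvk"  [S₁.fin ++ "k"]
38. n0.depth = 27  [S₁.off]
39. n0.off = -2  [S₁.wid - 10]
40. n0.wid = 30  [S₁.wid + 22]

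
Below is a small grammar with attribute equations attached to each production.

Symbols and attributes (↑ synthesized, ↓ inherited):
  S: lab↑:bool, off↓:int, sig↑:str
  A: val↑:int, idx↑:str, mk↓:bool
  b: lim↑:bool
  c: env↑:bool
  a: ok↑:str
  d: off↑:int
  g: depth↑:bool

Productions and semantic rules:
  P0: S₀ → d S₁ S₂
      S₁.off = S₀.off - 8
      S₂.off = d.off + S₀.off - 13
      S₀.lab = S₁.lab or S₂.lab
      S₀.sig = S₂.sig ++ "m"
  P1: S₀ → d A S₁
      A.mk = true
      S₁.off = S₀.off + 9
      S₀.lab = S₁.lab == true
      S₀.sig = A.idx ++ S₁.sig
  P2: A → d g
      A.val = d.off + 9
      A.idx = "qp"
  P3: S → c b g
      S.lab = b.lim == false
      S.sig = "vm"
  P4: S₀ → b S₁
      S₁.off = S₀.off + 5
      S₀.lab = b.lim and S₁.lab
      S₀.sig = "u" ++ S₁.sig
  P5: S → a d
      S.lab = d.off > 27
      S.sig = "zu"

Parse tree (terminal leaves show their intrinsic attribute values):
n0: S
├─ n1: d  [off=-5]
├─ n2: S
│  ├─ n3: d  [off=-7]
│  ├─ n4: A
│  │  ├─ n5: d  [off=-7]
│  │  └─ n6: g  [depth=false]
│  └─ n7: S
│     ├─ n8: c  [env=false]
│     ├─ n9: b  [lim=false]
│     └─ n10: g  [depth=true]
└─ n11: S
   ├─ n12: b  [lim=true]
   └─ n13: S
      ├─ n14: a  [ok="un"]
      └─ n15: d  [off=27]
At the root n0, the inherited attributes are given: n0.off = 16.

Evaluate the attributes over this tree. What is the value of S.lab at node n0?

1. n0.off = 16  [given at root]
2. n1.off = -5  [terminal]
3. n2.off = 8  [S₀.off - 8]
4. n3.off = -7  [terminal]
5. n4.mk = true  [true]
6. n5.off = -7  [terminal]
7. n6.depth = false  [terminal]
8. n4.val = 2  [d.off + 9]
9. n4.idx = "qp"  ["qp"]
10. n7.off = 17  [S₀.off + 9]
11. n8.env = false  [terminal]
12. n9.lim = false  [terminal]
13. n10.depth = true  [terminal]
14. n7.lab = true  [b.lim == false]
15. n7.sig = "vm"  ["vm"]
16. n2.lab = true  [S₁.lab == true]
17. n2.sig = "qpvm"  [A.idx ++ S₁.sig]
18. n11.off = -2  [d.off + S₀.off - 13]
19. n12.lim = true  [terminal]
20. n13.off = 3  [S₀.off + 5]
21. n14.ok = "un"  [terminal]
22. n15.off = 27  [terminal]
23. n13.lab = false  [d.off > 27]
24. n13.sig = "zu"  ["zu"]
25. n11.lab = false  [b.lim and S₁.lab]
26. n11.sig = "uzu"  ["u" ++ S₁.sig]
27. n0.lab = true  [S₁.lab or S₂.lab]
28. n0.sig = "uzum"  [S₂.sig ++ "m"]

true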